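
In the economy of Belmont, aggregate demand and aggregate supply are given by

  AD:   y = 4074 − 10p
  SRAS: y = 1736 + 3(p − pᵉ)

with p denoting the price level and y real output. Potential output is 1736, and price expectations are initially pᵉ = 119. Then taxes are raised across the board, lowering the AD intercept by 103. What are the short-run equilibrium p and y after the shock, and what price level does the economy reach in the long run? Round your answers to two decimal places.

AD shifts left: new AD is y = 3971 − 10p. With pᵉ = 119, SRAS is y = 1379 + 3p.
Short run: 3971 − 10p = 1379 + 3p gives 2592 = 13p, so p = 199.38 and y = 3971 − 10p = 1977.15.
y = 1977.15 is above potential 1736; expectations adjust and SRAS shifts left until y = 1736.
Long run: on the new AD curve, 1736 = 3971 − 10p gives p = 223.50.

Short run: p = 199.38, y = 1977.15. Long run: p = 223.50.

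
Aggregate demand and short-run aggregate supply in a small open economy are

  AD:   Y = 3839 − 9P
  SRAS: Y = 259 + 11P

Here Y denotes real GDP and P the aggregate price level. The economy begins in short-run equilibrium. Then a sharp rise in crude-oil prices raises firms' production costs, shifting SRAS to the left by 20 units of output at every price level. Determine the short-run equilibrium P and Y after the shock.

P = 180, Y = 2219

This is a negative supply shock: SRAS shifts left.
New SRAS: Y = 239 + 11P.
Set AD = SRAS: 3839 − 9P = 239 + 11P, so 3600 = 20P and P = 180.
Y = 3839 − 9·180 = 2219.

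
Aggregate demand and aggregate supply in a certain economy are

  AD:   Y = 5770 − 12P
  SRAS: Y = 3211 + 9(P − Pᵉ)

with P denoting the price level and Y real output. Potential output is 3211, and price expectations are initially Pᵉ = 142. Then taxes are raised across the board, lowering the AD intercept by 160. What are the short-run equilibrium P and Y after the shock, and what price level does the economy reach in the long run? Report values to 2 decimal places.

Short run: P = 175.10, Y = 3508.86. Long run: P = 199.92.

AD shifts left: new AD is Y = 5610 − 12P. With Pᵉ = 142, SRAS is Y = 1933 + 9P.
Short run: 5610 − 12P = 1933 + 9P gives 3677 = 21P, so P = 175.10 and Y = 5610 − 12P = 3508.86.
Y = 3508.86 is above potential 3211; expectations adjust and SRAS shifts left until Y = 3211.
Long run: on the new AD curve, 3211 = 5610 − 12P gives P = 199.92.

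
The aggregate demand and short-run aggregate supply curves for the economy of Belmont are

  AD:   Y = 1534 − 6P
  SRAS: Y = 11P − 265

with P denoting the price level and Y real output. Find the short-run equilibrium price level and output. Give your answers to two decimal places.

Set AD = SRAS: 1534 − 6P = 11P − 265, so 1799 = 17P and P = 105.82.
Substituting into AD, Y = 1534 − 6P = 899.06.

P = 105.82, Y = 899.06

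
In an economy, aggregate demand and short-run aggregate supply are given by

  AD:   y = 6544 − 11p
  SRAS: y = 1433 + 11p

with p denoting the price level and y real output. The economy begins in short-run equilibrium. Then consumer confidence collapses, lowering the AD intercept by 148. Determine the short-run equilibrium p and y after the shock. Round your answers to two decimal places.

p = 225.59, y = 3914.50

This is a negative demand shock: AD shifts left.
New AD: y = 6396 − 11p.
Set AD = SRAS: 6396 − 11p = 1433 + 11p, so 4963 = 22p and p = 225.59.
Substituting into AD, y = 3914.50.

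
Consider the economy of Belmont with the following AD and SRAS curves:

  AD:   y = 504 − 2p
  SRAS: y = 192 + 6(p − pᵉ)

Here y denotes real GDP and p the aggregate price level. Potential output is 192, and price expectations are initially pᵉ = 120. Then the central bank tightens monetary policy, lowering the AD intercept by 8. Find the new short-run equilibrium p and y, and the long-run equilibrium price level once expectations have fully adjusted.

AD shifts left: new AD is y = 496 − 2p. With pᵉ = 120, SRAS is y = 6p − 528.
Short run: 496 − 2p = 6p − 528 gives 1024 = 8p, so p = 128 and y = 496 − 2·128 = 240.
y = 240 is above potential 192; expectations adjust and SRAS shifts left until y = 192.
Long run: on the new AD curve, 192 = 496 − 2p gives p = 152.

Short run: p = 128, y = 240. Long run: p = 152.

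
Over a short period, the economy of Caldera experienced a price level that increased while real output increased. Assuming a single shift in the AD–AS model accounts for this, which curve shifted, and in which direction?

P rose and Y rose. An AD shift moves P and Y in the same direction; an SRAS shift moves them in opposite directions.
Here P and Y moved in the same direction, so the AD curve shifted.
Since Y rose, AD shifted right.

AD shifted right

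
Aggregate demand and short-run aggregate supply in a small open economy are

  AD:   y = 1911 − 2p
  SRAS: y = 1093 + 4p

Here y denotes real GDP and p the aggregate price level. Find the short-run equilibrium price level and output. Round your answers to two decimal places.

p = 136.33, y = 1638.33

Set AD = SRAS: 1911 − 2p = 1093 + 4p, so 818 = 6p and p = 136.33.
Substituting into AD, y = 1911 − 2p = 1638.33.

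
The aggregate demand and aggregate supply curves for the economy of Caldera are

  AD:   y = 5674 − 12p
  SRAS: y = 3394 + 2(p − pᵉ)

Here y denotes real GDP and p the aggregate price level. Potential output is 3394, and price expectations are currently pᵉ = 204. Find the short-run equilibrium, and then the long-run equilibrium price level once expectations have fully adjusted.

Short run: p = 192, y = 3370. Long run: p = 190.

Short run: with pᵉ = 204, SRAS is y = 2986 + 2p. Setting AD = SRAS gives 2688 = 14p, so p = 192 and y = 5674 − 12·192 = 3370.
Output 3370 is below potential 3394, so over time expected prices fall and SRAS shifts right until y returns to 3394.
Long run: y = 3394 on the AD curve gives 3394 = 5674 − 12p, so p = 190.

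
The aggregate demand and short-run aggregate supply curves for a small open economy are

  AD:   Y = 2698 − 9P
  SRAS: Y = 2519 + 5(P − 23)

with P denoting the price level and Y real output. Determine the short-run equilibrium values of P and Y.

P = 21, Y = 2509

Write SRAS as Y = 2519 + 5P − 115 = 2404 + 5P.
Set AD = SRAS: 2698 − 9P = 2404 + 5P, so 294 = 14P and P = 21.
Then Y = 2698 − 9·21 = 2509.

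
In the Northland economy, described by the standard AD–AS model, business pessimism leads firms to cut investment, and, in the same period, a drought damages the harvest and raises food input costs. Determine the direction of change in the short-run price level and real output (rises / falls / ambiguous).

Price level: ambiguous; output: falls

The first event is a negative demand shock: AD shifts left, which by itself pushes P down and Y down.
The second is an adverse supply shock: SRAS shifts left, which by itself pushes P up and Y down.
The two shocks push P in opposite directions, so the effect on P is ambiguous. Both shocks push Y down, so Y falls.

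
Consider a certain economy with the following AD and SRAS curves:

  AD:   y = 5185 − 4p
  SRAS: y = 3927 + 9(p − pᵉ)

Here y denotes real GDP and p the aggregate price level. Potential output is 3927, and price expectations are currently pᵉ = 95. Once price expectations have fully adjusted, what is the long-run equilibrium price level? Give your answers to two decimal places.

Long-run p = 314.50

Short run: with pᵉ = 95, SRAS is y = 3072 + 9p. Setting AD = SRAS gives 2113 = 13p, so p = 162.54 and y = 5185 − 4p = 4534.85.
Output 4534.85 is above potential 3927, so over time expected prices rise and SRAS shifts left until y returns to 3927.
Long run: y = 3927 on the AD curve gives 3927 = 5185 − 4p, so p = 314.50.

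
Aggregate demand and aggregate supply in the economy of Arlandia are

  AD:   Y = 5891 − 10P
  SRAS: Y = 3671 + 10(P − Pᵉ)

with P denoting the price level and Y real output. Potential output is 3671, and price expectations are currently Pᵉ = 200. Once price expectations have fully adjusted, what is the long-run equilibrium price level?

Short run: with Pᵉ = 200, SRAS is Y = 1671 + 10P. Setting AD = SRAS gives 4220 = 20P, so P = 211 and Y = 5891 − 10·211 = 3781.
Output 3781 is above potential 3671, so over time expected prices rise and SRAS shifts left until Y returns to 3671.
Long run: Y = 3671 on the AD curve gives 3671 = 5891 − 10P, so P = 222.

Long-run P = 222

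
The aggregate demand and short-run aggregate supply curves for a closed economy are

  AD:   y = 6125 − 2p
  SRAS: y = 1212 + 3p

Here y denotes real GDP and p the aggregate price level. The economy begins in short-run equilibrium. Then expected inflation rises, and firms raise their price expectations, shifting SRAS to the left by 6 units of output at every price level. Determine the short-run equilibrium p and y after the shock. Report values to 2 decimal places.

p = 983.80, y = 4157.40

This is a negative supply shock: SRAS shifts left.
New SRAS: y = 1206 + 3p.
Set AD = SRAS: 6125 − 2p = 1206 + 3p, so 4919 = 5p and p = 983.80.
Substituting into AD, y = 4157.40.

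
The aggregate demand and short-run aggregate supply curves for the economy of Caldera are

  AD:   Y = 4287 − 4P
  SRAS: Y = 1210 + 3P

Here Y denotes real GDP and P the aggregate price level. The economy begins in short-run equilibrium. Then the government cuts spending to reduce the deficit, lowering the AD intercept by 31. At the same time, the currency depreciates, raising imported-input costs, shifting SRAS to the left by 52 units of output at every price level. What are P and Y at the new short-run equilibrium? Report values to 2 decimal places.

After both shocks: AD is Y = 4256 − 4P and SRAS is Y = 1158 + 3P.
Setting them equal: 3098 = 7P, so P = 442.57.
Substituting into AD, Y = 2485.71.

P = 442.57, Y = 2485.71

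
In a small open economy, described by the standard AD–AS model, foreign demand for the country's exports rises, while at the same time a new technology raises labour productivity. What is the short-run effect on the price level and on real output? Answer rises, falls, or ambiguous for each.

Price level: ambiguous; output: rises

The first event is a positive demand shock: AD shifts right, which by itself pushes P up and Y up.
The second is a favourable supply shock: SRAS shifts right, which by itself pushes P down and Y up.
The two shocks push P in opposite directions, so the effect on P is ambiguous. Both shocks push Y up, so Y rises.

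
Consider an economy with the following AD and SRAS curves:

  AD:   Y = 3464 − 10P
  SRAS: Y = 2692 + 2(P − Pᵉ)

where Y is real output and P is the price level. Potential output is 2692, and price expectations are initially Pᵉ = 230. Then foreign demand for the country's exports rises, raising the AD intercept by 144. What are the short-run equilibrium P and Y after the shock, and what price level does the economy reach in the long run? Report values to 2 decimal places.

Short run: P = 114.67, Y = 2461.33. Long run: P = 91.60.

AD shifts right: new AD is Y = 3608 − 10P. With Pᵉ = 230, SRAS is Y = 2232 + 2P.
Short run: 3608 − 10P = 2232 + 2P gives 1376 = 12P, so P = 114.67 and Y = 3608 − 10P = 2461.33.
Y = 2461.33 is below potential 2692; expectations adjust and SRAS shifts right until Y = 2692.
Long run: on the new AD curve, 2692 = 3608 − 10P gives P = 91.60.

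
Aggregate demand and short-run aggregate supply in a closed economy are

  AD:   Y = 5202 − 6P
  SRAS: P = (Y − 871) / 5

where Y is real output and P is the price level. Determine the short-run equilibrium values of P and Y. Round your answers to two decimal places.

P = 393.73, Y = 2839.64

Rearrange SRAS to Y = 871 + 5P.
Set AD = SRAS: 5202 − 6P = 871 + 5P, so 4331 = 11P and P = 393.73.
Substituting into AD, Y = 5202 − 6P = 2839.64.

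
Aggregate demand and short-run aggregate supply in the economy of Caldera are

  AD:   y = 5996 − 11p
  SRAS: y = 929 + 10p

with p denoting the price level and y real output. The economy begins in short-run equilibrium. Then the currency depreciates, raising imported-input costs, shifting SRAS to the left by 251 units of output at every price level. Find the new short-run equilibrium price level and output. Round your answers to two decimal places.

p = 253.24, y = 3210.38

This is a negative supply shock: SRAS shifts left.
New SRAS: y = 678 + 10p.
Set AD = SRAS: 5996 − 11p = 678 + 10p, so 5318 = 21p and p = 253.24.
Substituting into AD, y = 3210.38.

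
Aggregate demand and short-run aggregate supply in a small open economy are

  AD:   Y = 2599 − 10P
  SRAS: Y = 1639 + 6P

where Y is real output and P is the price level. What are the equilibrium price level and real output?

Set AD = SRAS: 2599 − 10P = 1639 + 6P, so 960 = 16P and P = 60.
Then Y = 2599 − 10·60 = 1999.

P = 60, Y = 1999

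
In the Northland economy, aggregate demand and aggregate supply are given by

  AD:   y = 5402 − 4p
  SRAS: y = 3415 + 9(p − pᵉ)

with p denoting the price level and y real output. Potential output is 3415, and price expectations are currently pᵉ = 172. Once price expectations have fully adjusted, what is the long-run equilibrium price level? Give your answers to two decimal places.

Short run: with pᵉ = 172, SRAS is y = 1867 + 9p. Setting AD = SRAS gives 3535 = 13p, so p = 271.92 and y = 5402 − 4p = 4314.31.
Output 4314.31 is above potential 3415, so over time expected prices rise and SRAS shifts left until y returns to 3415.
Long run: y = 3415 on the AD curve gives 3415 = 5402 − 4p, so p = 496.75.

Long-run p = 496.75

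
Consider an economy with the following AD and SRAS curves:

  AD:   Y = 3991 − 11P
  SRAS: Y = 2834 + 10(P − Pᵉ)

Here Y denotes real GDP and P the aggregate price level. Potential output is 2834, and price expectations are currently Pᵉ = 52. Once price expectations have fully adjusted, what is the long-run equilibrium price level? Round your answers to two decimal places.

Short run: with Pᵉ = 52, SRAS is Y = 2314 + 10P. Setting AD = SRAS gives 1677 = 21P, so P = 79.86 and Y = 3991 − 11P = 3112.57.
Output 3112.57 is above potential 2834, so over time expected prices rise and SRAS shifts left until Y returns to 2834.
Long run: Y = 2834 on the AD curve gives 2834 = 3991 − 11P, so P = 105.18.

Long-run P = 105.18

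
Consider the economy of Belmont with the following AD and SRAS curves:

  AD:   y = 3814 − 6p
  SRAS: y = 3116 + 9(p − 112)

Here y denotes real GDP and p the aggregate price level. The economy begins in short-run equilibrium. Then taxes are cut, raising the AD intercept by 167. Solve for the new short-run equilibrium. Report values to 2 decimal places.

This is a positive demand shock: AD shifts right.
New AD: y = 3981 − 6p.
SRAS can be written y = 2108 + 9p.
Set AD = SRAS: 3981 − 6p = 2108 + 9p, so 1873 = 15p and p = 124.87.
Substituting into AD, y = 3231.80.

p = 124.87, y = 3231.80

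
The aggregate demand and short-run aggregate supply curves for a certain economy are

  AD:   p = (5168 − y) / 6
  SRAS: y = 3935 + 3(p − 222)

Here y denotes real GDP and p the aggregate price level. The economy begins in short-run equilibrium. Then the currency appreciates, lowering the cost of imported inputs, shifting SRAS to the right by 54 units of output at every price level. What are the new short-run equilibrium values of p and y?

This is a positive supply shock: SRAS shifts right.
New SRAS: y = 3323 + 3p.
Set AD = SRAS: 5168 − 6p = 3323 + 3p, so 1845 = 9p and p = 205.
y = 5168 − 6·205 = 3938.

p = 205, y = 3938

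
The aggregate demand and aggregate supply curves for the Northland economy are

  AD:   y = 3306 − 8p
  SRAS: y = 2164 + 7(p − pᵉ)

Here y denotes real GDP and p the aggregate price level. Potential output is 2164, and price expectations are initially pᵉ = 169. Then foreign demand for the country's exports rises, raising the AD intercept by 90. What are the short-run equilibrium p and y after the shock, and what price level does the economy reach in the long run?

AD shifts right: new AD is y = 3396 − 8p. With pᵉ = 169, SRAS is y = 981 + 7p.
Short run: 3396 − 8p = 981 + 7p gives 2415 = 15p, so p = 161 and y = 3396 − 8·161 = 2108.
y = 2108 is below potential 2164; expectations adjust and SRAS shifts right until y = 2164.
Long run: on the new AD curve, 2164 = 3396 − 8p gives p = 154.

Short run: p = 161, y = 2108. Long run: p = 154.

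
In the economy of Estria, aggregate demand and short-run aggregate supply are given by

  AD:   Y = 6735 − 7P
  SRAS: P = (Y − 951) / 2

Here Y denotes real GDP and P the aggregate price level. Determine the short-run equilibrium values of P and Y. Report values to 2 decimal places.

Rearrange SRAS to Y = 951 + 2P.
Set AD = SRAS: 6735 − 7P = 951 + 2P, so 5784 = 9P and P = 642.67.
Substituting into AD, Y = 6735 − 7P = 2236.33.

P = 642.67, Y = 2236.33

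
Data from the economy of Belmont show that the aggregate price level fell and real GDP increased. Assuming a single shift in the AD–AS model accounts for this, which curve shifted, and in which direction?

SRAS shifted right

P fell and Y rose. An AD shift moves P and Y in the same direction; an SRAS shift moves them in opposite directions.
Here P and Y moved in opposite directions, so the SRAS curve shifted.
Since Y rose, SRAS shifted right.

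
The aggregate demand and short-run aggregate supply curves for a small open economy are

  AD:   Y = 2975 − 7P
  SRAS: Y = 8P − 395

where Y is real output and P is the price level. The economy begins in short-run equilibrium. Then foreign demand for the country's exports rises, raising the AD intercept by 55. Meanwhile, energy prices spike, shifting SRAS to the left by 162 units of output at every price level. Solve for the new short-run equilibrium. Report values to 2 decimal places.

After both shocks: AD is Y = 3030 − 7P and SRAS is Y = 8P − 557.
Setting them equal: 3587 = 15P, so P = 239.13.
Substituting into AD, Y = 1356.07.

P = 239.13, Y = 1356.07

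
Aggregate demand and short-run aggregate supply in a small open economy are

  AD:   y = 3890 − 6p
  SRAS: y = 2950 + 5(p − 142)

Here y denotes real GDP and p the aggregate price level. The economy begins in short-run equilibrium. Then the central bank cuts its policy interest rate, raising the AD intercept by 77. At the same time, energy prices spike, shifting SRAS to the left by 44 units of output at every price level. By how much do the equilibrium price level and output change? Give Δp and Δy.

Δp = +11, Δy = +11

After both shocks: AD is y = 3967 − 6p and SRAS is y = 2196 + 5p.
Setting them equal: 1771 = 11p, so p = 161.
y = 3967 − 6·161 = 3001.
Initially p = 150, y = 2990, so Δp = +11 and Δy = +11.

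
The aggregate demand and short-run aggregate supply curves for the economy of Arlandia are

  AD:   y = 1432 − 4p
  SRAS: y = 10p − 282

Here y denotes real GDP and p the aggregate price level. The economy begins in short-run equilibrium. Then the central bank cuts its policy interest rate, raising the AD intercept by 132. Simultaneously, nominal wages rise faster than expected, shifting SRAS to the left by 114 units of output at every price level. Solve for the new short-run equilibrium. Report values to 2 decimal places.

After both shocks: AD is y = 1564 − 4p and SRAS is y = 10p − 396.
Setting them equal: 1960 = 14p, so p = 140.00.
Substituting into AD, y = 1004.00.

p = 140.00, y = 1004.00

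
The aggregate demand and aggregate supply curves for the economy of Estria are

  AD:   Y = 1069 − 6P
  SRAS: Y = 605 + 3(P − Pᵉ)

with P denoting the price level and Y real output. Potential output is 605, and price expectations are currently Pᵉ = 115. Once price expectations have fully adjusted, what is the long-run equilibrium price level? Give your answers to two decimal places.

Long-run P = 77.33

Short run: with Pᵉ = 115, SRAS is Y = 260 + 3P. Setting AD = SRAS gives 809 = 9P, so P = 89.89 and Y = 1069 − 6P = 529.67.
Output 529.67 is below potential 605, so over time expected prices fall and SRAS shifts right until Y returns to 605.
Long run: Y = 605 on the AD curve gives 605 = 1069 − 6P, so P = 77.33.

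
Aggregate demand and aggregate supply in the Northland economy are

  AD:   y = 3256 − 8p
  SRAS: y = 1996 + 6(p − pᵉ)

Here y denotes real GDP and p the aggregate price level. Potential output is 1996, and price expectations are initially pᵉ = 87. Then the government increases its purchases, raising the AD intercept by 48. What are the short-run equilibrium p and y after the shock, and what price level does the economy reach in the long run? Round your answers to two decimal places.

AD shifts right: new AD is y = 3304 − 8p. With pᵉ = 87, SRAS is y = 1474 + 6p.
Short run: 3304 − 8p = 1474 + 6p gives 1830 = 14p, so p = 130.71 and y = 3304 − 8p = 2258.29.
y = 2258.29 is above potential 1996; expectations adjust and SRAS shifts left until y = 1996.
Long run: on the new AD curve, 1996 = 3304 − 8p gives p = 163.50.

Short run: p = 130.71, y = 2258.29. Long run: p = 163.50.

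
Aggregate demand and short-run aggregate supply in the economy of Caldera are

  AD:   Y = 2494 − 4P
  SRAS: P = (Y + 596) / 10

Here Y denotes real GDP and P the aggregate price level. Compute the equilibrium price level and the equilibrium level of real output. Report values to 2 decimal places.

Rearrange SRAS to Y = 10P − 596.
Set AD = SRAS: 2494 − 4P = 10P − 596, so 3090 = 14P and P = 220.71.
Substituting into AD, Y = 2494 − 4P = 1611.14.

P = 220.71, Y = 1611.14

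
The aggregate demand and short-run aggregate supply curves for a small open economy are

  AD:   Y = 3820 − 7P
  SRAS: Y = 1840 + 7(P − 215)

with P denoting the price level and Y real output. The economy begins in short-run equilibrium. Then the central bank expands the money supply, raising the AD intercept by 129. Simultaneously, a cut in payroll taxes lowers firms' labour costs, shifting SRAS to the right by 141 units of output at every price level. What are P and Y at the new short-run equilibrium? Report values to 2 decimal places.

After both shocks: AD is Y = 3949 − 7P and SRAS is Y = 476 + 7P.
Setting them equal: 3473 = 14P, so P = 248.07.
Substituting into AD, Y = 2212.50.

P = 248.07, Y = 2212.50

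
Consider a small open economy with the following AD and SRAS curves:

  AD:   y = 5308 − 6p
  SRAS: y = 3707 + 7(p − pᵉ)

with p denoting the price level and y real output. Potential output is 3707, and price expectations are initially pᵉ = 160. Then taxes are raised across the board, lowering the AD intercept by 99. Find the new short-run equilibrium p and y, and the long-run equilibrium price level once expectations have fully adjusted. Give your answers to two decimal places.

Short run: p = 201.69, y = 3998.85. Long run: p = 250.33.

AD shifts left: new AD is y = 5209 − 6p. With pᵉ = 160, SRAS is y = 2587 + 7p.
Short run: 5209 − 6p = 2587 + 7p gives 2622 = 13p, so p = 201.69 and y = 5209 − 6p = 3998.85.
y = 3998.85 is above potential 3707; expectations adjust and SRAS shifts left until y = 3707.
Long run: on the new AD curve, 3707 = 5209 − 6p gives p = 250.33.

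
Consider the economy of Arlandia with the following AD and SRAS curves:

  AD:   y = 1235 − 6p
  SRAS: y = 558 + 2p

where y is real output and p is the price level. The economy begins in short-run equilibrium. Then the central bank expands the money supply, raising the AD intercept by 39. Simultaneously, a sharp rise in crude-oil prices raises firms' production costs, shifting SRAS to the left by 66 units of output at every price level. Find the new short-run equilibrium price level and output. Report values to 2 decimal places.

p = 97.75, y = 687.50

After both shocks: AD is y = 1274 − 6p and SRAS is y = 492 + 2p.
Setting them equal: 782 = 8p, so p = 97.75.
Substituting into AD, y = 687.50.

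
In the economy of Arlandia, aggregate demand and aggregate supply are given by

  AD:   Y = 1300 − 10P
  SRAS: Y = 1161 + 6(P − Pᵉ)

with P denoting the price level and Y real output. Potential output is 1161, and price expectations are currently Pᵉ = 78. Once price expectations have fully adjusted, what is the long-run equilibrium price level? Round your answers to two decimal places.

Short run: with Pᵉ = 78, SRAS is Y = 693 + 6P. Setting AD = SRAS gives 607 = 16P, so P = 37.94 and Y = 1300 − 10P = 920.63.
Output 920.63 is below potential 1161, so over time expected prices fall and SRAS shifts right until Y returns to 1161.
Long run: Y = 1161 on the AD curve gives 1161 = 1300 − 10P, so P = 13.90.

Long-run P = 13.90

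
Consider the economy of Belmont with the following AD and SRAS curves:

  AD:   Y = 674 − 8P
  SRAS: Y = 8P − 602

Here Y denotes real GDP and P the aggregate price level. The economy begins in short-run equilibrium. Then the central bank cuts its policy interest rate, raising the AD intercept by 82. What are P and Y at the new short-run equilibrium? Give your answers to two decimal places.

This is a positive demand shock: AD shifts right.
New AD: Y = 756 − 8P.
Set AD = SRAS: 756 − 8P = 8P − 602, so 1358 = 16P and P = 84.88.
Substituting into AD, Y = 77.00.

P = 84.88, Y = 77.00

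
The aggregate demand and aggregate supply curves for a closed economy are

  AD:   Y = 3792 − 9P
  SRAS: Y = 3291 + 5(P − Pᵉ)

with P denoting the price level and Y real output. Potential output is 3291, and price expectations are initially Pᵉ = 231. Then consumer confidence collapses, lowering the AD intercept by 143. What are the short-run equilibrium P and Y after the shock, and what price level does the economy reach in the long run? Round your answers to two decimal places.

Short run: P = 108.07, Y = 2676.36. Long run: P = 39.78.

AD shifts left: new AD is Y = 3649 − 9P. With Pᵉ = 231, SRAS is Y = 2136 + 5P.
Short run: 3649 − 9P = 2136 + 5P gives 1513 = 14P, so P = 108.07 and Y = 3649 − 9P = 2676.36.
Y = 2676.36 is below potential 3291; expectations adjust and SRAS shifts right until Y = 3291.
Long run: on the new AD curve, 3291 = 3649 − 9P gives P = 39.78.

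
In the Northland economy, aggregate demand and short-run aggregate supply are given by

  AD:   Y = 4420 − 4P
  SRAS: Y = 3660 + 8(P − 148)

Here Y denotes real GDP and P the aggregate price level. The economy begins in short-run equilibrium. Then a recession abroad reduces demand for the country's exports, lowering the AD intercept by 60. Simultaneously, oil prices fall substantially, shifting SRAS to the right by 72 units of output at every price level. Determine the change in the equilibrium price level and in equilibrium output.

After both shocks: AD is Y = 4360 − 4P and SRAS is Y = 2548 + 8P.
Setting them equal: 1812 = 12P, so P = 151.
Y = 4360 − 4·151 = 3756.
Initially P = 162, Y = 3772, so ΔP = -11 and ΔY = -16.

ΔP = -11, ΔY = -16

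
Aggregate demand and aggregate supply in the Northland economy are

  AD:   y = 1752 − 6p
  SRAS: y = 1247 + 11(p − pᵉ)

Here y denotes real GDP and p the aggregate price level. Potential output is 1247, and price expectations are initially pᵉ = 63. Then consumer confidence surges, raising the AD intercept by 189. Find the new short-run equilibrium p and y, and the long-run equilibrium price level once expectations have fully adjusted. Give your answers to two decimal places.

AD shifts right: new AD is y = 1941 − 6p. With pᵉ = 63, SRAS is y = 554 + 11p.
Short run: 1941 − 6p = 554 + 11p gives 1387 = 17p, so p = 81.59 and y = 1941 − 6p = 1451.47.
y = 1451.47 is above potential 1247; expectations adjust and SRAS shifts left until y = 1247.
Long run: on the new AD curve, 1247 = 1941 − 6p gives p = 115.67.

Short run: p = 81.59, y = 1451.47. Long run: p = 115.67.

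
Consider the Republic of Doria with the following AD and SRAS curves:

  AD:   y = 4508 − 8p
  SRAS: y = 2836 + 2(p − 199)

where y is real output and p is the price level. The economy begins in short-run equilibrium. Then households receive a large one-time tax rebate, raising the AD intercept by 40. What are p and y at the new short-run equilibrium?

This is a positive demand shock: AD shifts right.
New AD: y = 4548 − 8p.
SRAS can be written y = 2438 + 2p.
Set AD = SRAS: 4548 − 8p = 2438 + 2p, so 2110 = 10p and p = 211.
y = 4548 − 8·211 = 2860.

p = 211, y = 2860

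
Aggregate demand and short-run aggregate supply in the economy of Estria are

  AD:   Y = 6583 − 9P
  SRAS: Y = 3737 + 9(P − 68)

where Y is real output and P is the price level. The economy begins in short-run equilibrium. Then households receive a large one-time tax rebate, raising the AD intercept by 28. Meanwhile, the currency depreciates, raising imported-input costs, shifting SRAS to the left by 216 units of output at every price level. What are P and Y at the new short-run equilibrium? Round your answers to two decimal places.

P = 205.67, Y = 4760.00

After both shocks: AD is Y = 6611 − 9P and SRAS is Y = 2909 + 9P.
Setting them equal: 3702 = 18P, so P = 205.67.
Substituting into AD, Y = 4760.00.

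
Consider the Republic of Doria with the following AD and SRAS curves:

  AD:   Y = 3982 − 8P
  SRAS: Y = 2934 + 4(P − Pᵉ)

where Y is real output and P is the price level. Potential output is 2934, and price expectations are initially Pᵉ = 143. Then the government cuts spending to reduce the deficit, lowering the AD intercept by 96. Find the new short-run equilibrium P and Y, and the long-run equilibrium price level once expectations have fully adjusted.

AD shifts left: new AD is Y = 3886 − 8P. With Pᵉ = 143, SRAS is Y = 2362 + 4P.
Short run: 3886 − 8P = 2362 + 4P gives 1524 = 12P, so P = 127 and Y = 3886 − 8·127 = 2870.
Y = 2870 is below potential 2934; expectations adjust and SRAS shifts right until Y = 2934.
Long run: on the new AD curve, 2934 = 3886 − 8P gives P = 119.

Short run: P = 127, Y = 2870. Long run: P = 119.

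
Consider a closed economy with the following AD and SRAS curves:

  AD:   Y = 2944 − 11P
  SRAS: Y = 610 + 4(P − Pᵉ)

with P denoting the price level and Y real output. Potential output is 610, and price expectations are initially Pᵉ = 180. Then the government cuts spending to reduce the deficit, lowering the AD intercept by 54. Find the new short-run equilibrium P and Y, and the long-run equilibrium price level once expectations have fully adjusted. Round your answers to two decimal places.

AD shifts left: new AD is Y = 2890 − 11P. With Pᵉ = 180, SRAS is Y = 4P − 110.
Short run: 2890 − 11P = 4P − 110 gives 3000 = 15P, so P = 200.00 and Y = 2890 − 11P = 690.00.
Y = 690.00 is above potential 610; expectations adjust and SRAS shifts left until Y = 610.
Long run: on the new AD curve, 610 = 2890 − 11P gives P = 207.27.

Short run: P = 200.00, Y = 690.00. Long run: P = 207.27.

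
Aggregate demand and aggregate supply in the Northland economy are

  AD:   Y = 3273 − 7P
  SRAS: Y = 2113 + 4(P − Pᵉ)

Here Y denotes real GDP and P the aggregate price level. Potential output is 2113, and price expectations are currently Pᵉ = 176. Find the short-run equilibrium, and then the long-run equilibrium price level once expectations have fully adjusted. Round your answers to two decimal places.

Short run: with Pᵉ = 176, SRAS is Y = 1409 + 4P. Setting AD = SRAS gives 1864 = 11P, so P = 169.45 and Y = 3273 − 7P = 2086.82.
Output 2086.82 is below potential 2113, so over time expected prices fall and SRAS shifts right until Y returns to 2113.
Long run: Y = 2113 on the AD curve gives 2113 = 3273 − 7P, so P = 165.71.

Short run: P = 169.45, Y = 2086.82. Long run: P = 165.71.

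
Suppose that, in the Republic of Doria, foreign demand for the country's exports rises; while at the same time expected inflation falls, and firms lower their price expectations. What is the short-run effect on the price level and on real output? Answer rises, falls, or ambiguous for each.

Price level: ambiguous; output: rises

The first event is a positive demand shock: AD shifts right, which by itself pushes P up and Y up.
The second is a favourable supply shock: SRAS shifts right, which by itself pushes P down and Y up.
The two shocks push P in opposite directions, so the effect on P is ambiguous. Both shocks push Y up, so Y rises.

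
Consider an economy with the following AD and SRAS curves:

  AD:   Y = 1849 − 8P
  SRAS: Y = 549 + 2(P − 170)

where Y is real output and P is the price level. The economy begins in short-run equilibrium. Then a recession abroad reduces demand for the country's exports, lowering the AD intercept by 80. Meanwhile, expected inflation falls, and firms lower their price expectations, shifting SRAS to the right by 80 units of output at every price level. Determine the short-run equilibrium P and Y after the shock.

P = 148, Y = 585

After both shocks: AD is Y = 1769 − 8P and SRAS is Y = 289 + 2P.
Setting them equal: 1480 = 10P, so P = 148.
Y = 1769 − 8·148 = 585.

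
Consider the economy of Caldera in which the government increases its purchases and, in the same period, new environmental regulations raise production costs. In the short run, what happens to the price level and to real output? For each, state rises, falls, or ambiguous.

The first event is a positive demand shock: AD shifts right, which by itself pushes P up and Y up.
The second is an adverse supply shock: SRAS shifts left, which by itself pushes P up and Y down.
Both shocks push P up, so P rises. The two shocks push Y in opposite directions, so the effect on Y is ambiguous.

Price level: rises; output: ambiguous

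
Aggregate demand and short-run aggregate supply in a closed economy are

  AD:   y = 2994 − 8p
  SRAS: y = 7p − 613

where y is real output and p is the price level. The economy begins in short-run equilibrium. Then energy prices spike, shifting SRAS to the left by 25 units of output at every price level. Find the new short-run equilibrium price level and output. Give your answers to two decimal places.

p = 242.13, y = 1056.93

This is a negative supply shock: SRAS shifts left.
New SRAS: y = 7p − 638.
Set AD = SRAS: 2994 − 8p = 7p − 638, so 3632 = 15p and p = 242.13.
Substituting into AD, y = 1056.93.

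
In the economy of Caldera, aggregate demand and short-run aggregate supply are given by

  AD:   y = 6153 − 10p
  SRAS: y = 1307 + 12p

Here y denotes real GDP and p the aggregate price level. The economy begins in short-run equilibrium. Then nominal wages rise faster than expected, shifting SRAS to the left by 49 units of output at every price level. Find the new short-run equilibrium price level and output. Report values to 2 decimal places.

This is a negative supply shock: SRAS shifts left.
New SRAS: y = 1258 + 12p.
Set AD = SRAS: 6153 − 10p = 1258 + 12p, so 4895 = 22p and p = 222.50.
Substituting into AD, y = 3928.00.

p = 222.50, y = 3928.00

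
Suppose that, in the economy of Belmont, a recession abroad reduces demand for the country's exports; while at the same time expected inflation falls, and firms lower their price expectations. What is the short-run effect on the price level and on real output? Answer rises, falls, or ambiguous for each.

The first event is a negative demand shock: AD shifts left, which by itself pushes P down and Y down.
The second is a favourable supply shock: SRAS shifts right, which by itself pushes P down and Y up.
Both shocks push P down, so P falls. The two shocks push Y in opposite directions, so the effect on Y is ambiguous.

Price level: falls; output: ambiguous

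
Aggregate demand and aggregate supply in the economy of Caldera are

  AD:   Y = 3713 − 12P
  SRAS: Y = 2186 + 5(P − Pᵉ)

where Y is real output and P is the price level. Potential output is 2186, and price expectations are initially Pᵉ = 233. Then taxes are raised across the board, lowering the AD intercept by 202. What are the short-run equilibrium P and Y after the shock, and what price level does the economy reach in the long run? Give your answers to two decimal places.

AD shifts left: new AD is Y = 3511 − 12P. With Pᵉ = 233, SRAS is Y = 1021 + 5P.
Short run: 3511 − 12P = 1021 + 5P gives 2490 = 17P, so P = 146.47 and Y = 3511 − 12P = 1753.35.
Y = 1753.35 is below potential 2186; expectations adjust and SRAS shifts right until Y = 2186.
Long run: on the new AD curve, 2186 = 3511 − 12P gives P = 110.42.

Short run: P = 146.47, Y = 1753.35. Long run: P = 110.42.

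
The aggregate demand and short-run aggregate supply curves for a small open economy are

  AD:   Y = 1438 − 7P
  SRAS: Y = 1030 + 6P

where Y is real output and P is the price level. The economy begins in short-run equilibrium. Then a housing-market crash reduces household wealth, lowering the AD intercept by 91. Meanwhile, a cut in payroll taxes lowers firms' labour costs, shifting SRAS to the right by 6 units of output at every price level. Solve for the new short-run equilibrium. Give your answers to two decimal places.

After both shocks: AD is Y = 1347 − 7P and SRAS is Y = 1036 + 6P.
Setting them equal: 311 = 13P, so P = 23.92.
Substituting into AD, Y = 1179.54.

P = 23.92, Y = 1179.54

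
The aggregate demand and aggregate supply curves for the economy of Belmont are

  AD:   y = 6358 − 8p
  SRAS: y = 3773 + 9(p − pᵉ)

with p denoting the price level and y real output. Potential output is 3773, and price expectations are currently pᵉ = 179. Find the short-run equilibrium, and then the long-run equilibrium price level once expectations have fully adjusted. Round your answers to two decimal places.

Short run: with pᵉ = 179, SRAS is y = 2162 + 9p. Setting AD = SRAS gives 4196 = 17p, so p = 246.82 and y = 6358 − 8p = 4383.41.
Output 4383.41 is above potential 3773, so over time expected prices rise and SRAS shifts left until y returns to 3773.
Long run: y = 3773 on the AD curve gives 3773 = 6358 − 8p, so p = 323.13.

Short run: p = 246.82, y = 4383.41. Long run: p = 323.13.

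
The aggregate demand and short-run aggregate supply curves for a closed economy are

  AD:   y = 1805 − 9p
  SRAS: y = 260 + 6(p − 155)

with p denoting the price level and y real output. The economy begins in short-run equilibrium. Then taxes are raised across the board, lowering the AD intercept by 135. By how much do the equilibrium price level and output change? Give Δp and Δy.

Δp = -9, Δy = -54

This is a negative demand shock: AD shifts left.
New AD: y = 1670 − 9p.
SRAS can be written y = 6p − 670.
Set AD = SRAS: 1670 − 9p = 6p − 670, so 2340 = 15p and p = 156.
y = 1670 − 9·156 = 266.
Initially p = 165, y = 320, so Δp = -9 and Δy = -54.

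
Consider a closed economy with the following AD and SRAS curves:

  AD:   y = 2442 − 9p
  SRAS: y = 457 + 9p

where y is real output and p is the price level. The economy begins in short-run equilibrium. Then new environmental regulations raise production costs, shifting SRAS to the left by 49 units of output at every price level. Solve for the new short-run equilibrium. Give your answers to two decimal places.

p = 113.00, y = 1425.00

This is a negative supply shock: SRAS shifts left.
New SRAS: y = 408 + 9p.
Set AD = SRAS: 2442 − 9p = 408 + 9p, so 2034 = 18p and p = 113.00.
Substituting into AD, y = 1425.00.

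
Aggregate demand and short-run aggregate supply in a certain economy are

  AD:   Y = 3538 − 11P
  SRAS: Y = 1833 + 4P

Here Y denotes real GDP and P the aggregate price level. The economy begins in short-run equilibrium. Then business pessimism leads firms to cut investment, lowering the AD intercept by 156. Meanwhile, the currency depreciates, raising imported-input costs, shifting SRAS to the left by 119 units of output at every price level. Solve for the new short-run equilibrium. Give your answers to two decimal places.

After both shocks: AD is Y = 3382 − 11P and SRAS is Y = 1714 + 4P.
Setting them equal: 1668 = 15P, so P = 111.20.
Substituting into AD, Y = 2158.80.

P = 111.20, Y = 2158.80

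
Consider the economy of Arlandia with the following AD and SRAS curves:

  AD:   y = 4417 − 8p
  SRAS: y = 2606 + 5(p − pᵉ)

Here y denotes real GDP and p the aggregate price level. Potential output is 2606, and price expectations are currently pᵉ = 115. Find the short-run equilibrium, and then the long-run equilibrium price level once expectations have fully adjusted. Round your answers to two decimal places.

Short run: p = 183.54, y = 2948.69. Long run: p = 226.38.

Short run: with pᵉ = 115, SRAS is y = 2031 + 5p. Setting AD = SRAS gives 2386 = 13p, so p = 183.54 and y = 4417 − 8p = 2948.69.
Output 2948.69 is above potential 2606, so over time expected prices rise and SRAS shifts left until y returns to 2606.
Long run: y = 2606 on the AD curve gives 2606 = 4417 − 8p, so p = 226.38.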